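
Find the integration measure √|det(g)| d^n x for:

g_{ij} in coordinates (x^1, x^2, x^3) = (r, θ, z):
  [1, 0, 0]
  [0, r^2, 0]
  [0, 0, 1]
det(g) = r^2
√|det(g)| = r
Volume element: dV = r dr dθ dz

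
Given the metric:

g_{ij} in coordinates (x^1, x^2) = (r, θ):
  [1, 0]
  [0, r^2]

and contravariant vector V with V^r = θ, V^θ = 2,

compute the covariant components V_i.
V_i = g_{ij} V^j:
V_r = (1)(θ) + (0)(2) = θ
V_θ = (0)(θ) + (r^2)(2) = 2*r^2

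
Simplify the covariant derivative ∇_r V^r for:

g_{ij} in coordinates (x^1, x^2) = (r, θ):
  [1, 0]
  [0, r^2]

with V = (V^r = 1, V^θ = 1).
Non-zero Christoffel symbols:
Γ^r_{θ θ} = -r
Γ^θ_{r θ} = 1/r
∇_r V^r = ∂_r V^r + Γ^r_{r j} V^j
  = (0) + (0)(1) + (0)(1)
  = 0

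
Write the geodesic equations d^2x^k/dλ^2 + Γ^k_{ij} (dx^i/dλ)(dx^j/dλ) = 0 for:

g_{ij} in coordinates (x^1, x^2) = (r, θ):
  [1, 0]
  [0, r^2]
Geodesic equation: d^2x^k/dλ^2 + Γ^k_{ij} (dx^i/dλ)(dx^j/dλ) = 0.
Non-zero Christoffel symbols:
Γ^r_{θ θ} = -r
Γ^θ_{r θ} = 1/r
Substituting (the symmetric pair Γ^k_{ij}, Γ^k_{ji} combines into a factor 2):
d^2r/dλ^2 - r (dθ/dλ)^2 = 0
d^2θ/dλ^2 + (2/r) (dr/dλ)(dθ/dλ) = 0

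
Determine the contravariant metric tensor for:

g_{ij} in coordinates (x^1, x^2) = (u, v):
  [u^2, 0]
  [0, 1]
The metric is diagonal, so g^{ij} is diagonal with entries 1/g_{ii}: diag(1/(u^2), 1).
g^{ij}:
  [1/u^2, 0]
  [0, 1]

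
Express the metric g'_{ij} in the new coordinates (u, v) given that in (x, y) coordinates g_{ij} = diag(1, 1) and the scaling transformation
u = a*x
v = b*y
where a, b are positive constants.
Invert the transformation: x = u/a, y = v/b
g'_{ij} = (∂x^k/∂x'^i)(∂x^l/∂x'^j) g_{kl}; with g_{kl} = δ_{kl} this is Σ_k (∂x^k/∂x'^i)(∂x^k/∂x'^j).
Jacobian: ∂x/∂u = 1/a, ∂x/∂v = 0, ∂y/∂u = 0, ∂y/∂v = 1/b
g'_{uu} = (1/a)(1/a) + (0)(0) = 1/a^2
g'_{uv} = (1/a)(0) + (0)(1/b) = 0
g'_{vv} = (0)(0) + (1/b)(1/b) = 1/b^2
g'_{ij} = diag(1/a^2, 1/b^2)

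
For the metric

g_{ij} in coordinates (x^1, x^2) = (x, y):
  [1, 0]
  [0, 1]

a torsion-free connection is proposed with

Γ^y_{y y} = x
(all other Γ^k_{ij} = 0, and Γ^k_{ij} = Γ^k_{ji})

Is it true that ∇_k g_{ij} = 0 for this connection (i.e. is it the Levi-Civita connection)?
Using ∇_k g_{ij} = ∂_k g_{ij} - Γ^m_{ki} g_{mj} - Γ^m_{kj} g_{im}:
∇_y g_{yy} = (0) - (x) - (x) = -2*x ≠ 0
So the connection is not metric compatible (it is not the Levi-Civita connection).
No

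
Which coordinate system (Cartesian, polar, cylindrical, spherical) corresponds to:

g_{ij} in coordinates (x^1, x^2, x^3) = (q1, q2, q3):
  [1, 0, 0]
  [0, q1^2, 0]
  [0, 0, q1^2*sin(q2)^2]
The line element ds^2 = dq1^2 + q1^2 dq2^2 + q1^2 sin(q2)^2 dq3^2 is dr^2 + r^2 dθ^2 + r^2 sin(θ)^2 dφ^2 with q1 = r, q2 = θ, q3 = φ.
spherical coordinates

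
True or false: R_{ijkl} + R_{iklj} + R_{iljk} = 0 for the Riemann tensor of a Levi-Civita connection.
This is the first (algebraic) Bianchi identity.
True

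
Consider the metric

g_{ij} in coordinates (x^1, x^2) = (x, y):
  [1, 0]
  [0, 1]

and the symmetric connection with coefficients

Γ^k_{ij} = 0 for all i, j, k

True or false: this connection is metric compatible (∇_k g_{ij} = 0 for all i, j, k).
Using ∇_k g_{ij} = ∂_k g_{ij} - Γ^m_{ki} g_{mj} - Γ^m_{kj} g_{im}:
e.g. ∇_x g_{yy} = (0) - (0) - (0) = 0
Every component ∇_k g_{ij} vanishes: the connection is metric compatible.
True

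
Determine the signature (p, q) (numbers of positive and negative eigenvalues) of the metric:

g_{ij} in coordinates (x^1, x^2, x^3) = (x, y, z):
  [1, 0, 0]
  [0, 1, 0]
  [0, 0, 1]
The metric is diagonal, so its eigenvalues are the diagonal entries: 1, 1, 1 (at a generic point, where coordinate-dependent entries are positive).
3 positive, 0 negative.
(3, 0) - Riemannian (positive definite)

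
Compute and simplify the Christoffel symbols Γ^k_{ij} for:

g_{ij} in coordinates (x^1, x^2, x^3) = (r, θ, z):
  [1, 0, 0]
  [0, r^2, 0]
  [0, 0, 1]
Using Γ^k_{ij} = (1/2) g^{km} (∂_i g_{mj} + ∂_j g_{mi} - ∂_m g_{ij}); the metric is diagonal, so only the m = k term contributes.
Non-zero symbols (using the symmetry Γ^k_{ij} = Γ^k_{ji}):
Γ^r_{θ θ} = (1/2) g^{rr} (∂_θ g_{rθ} + ∂_θ g_{rθ} - ∂_r g_{θθ}) = (1/2)(1)((0) + (0) - (2*r)) = -r
Γ^θ_{r θ} = (1/2) g^{θθ} (∂_r g_{θθ} + ∂_θ g_{θr} - ∂_θ g_{rθ}) = (1/2)(1/r^2)((2*r) + (0) - (0)) = 1/r
All other Christoffel symbols are zero.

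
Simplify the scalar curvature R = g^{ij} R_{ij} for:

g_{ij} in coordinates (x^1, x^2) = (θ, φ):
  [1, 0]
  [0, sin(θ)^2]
Non-zero Christoffel symbols (Γ^k_{ij} = Γ^k_{ji}):
Γ^θ_{φ φ} = -sin(2*θ)/2
Γ^φ_{θ φ} = 1/tan(θ)
Ricci tensor (R_{ij} = R^k_{ikj}): R_{θθ} = 1, R_{θφ} = 0, R_{φφ} = sin(θ)^2
Inverse metric: g^{θθ} = 1, g^{φφ} = 1/sin(θ)^2
R = g^{ij} R_{ij} = (1)(1) + (1/sin(θ)^2)(sin(θ)^2) = 2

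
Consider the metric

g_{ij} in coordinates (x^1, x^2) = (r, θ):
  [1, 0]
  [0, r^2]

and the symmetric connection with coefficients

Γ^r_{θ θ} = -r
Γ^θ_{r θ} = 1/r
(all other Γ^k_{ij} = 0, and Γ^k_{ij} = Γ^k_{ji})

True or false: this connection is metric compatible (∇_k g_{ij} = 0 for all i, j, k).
Using ∇_k g_{ij} = ∂_k g_{ij} - Γ^m_{ki} g_{mj} - Γ^m_{kj} g_{im}:
e.g. ∇_r g_{θθ} = (2*r) - (r) - (r) = 0
Every component ∇_k g_{ij} vanishes: the connection is metric compatible.
True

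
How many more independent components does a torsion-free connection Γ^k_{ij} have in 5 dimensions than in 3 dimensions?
Independent components in n dimensions: n × n(n+1)/2 = n^2(n+1)/2.
5D: 5 × 15 = 75
3D: 3 × 6 = 18
Difference = 75 - 18 = 57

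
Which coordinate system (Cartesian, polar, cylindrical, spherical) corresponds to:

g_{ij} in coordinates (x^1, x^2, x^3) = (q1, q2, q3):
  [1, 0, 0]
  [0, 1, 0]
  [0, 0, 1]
All components are constant and the metric is the identity, i.e. orthonormal rectilinear coordinates.
Cartesian (3D) coordinates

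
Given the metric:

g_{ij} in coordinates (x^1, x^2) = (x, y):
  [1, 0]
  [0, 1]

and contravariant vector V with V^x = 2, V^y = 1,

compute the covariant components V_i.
V_i = g_{ij} V^j:
V_x = (1)(2) + (0)(1) = 2
V_y = (0)(2) + (1)(1) = 1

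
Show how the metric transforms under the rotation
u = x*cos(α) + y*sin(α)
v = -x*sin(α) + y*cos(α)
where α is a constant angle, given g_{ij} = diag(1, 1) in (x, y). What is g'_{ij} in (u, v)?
Invert the transformation: x = u*cos(α) - v*sin(α), y = u*sin(α) + v*cos(α)
g'_{ij} = (∂x^k/∂x'^i)(∂x^l/∂x'^j) g_{kl}; with g_{kl} = δ_{kl} this is Σ_k (∂x^k/∂x'^i)(∂x^k/∂x'^j).
Jacobian: ∂x/∂u = cos(α), ∂x/∂v = -sin(α), ∂y/∂u = sin(α), ∂y/∂v = cos(α)
g'_{uu} = (cos(α))(cos(α)) + (sin(α))(sin(α)) = 1
g'_{uv} = (cos(α))(-sin(α)) + (sin(α))(cos(α)) = 0
g'_{vv} = (-sin(α))(-sin(α)) + (cos(α))(cos(α)) = 1
g'_{ij} = diag(1, 1)
The Euclidean metric is invariant under rotations.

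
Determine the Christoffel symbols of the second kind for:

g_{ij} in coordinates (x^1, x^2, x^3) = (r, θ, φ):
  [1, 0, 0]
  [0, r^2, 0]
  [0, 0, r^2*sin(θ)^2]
Using Γ^k_{ij} = (1/2) g^{km} (∂_i g_{mj} + ∂_j g_{mi} - ∂_m g_{ij}); the metric is diagonal, so only the m = k term contributes.
Non-zero symbols (using the symmetry Γ^k_{ij} = Γ^k_{ji}):
Γ^r_{θ θ} = (1/2) g^{rr} (∂_θ g_{rθ} + ∂_θ g_{rθ} - ∂_r g_{θθ}) = (1/2)(1)((0) + (0) - (2*r)) = -r
Γ^r_{φ φ} = (1/2) g^{rr} (∂_φ g_{rφ} + ∂_φ g_{rφ} - ∂_r g_{φφ}) = (1/2)(1)((0) + (0) - (2*r*sin(θ)^2)) = -r*sin(θ)^2
Γ^θ_{r θ} = (1/2) g^{θθ} (∂_r g_{θθ} + ∂_θ g_{θr} - ∂_θ g_{rθ}) = (1/2)(1/r^2)((2*r) + (0) - (0)) = 1/r
Γ^θ_{φ φ} = (1/2) g^{θθ} (∂_φ g_{θφ} + ∂_φ g_{θφ} - ∂_θ g_{φφ}) = (1/2)(1/r^2)((0) + (0) - (r^2*sin(2*θ))) = -sin(2*θ)/2
Γ^φ_{r φ} = (1/2) g^{φφ} (∂_r g_{φφ} + ∂_φ g_{φr} - ∂_φ g_{rφ}) = (1/2)(1/(r^2*sin(θ)^2))((2*r*sin(θ)^2) + (0) - (0)) = 1/r
Γ^φ_{θ φ} = (1/2) g^{φφ} (∂_θ g_{φφ} + ∂_φ g_{φθ} - ∂_φ g_{θφ}) = (1/2)(1/(r^2*sin(θ)^2))((r^2*sin(2*θ)) + (0) - (0)) = 1/tan(θ)
All other Christoffel symbols are zero.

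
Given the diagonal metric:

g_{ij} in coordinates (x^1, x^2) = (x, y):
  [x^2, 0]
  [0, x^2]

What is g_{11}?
With x^1 = x, x^2 = y, g_{11} = g_{xx} is the row-1, column-1 entry of the matrix.
g_{11} = x^2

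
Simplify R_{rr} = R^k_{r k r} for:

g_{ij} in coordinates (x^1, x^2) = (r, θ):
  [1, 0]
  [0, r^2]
Non-zero Christoffel symbols (Γ^k_{ij} = Γ^k_{ji}):
Γ^r_{θ θ} = -r
Γ^θ_{r θ} = 1/r
R^r_{r r r} = 0 (a repeated index in an antisymmetric pair)
R^θ_{r θ r} = ∂_θ Γ^θ_{r r} - ∂_r Γ^θ_{r θ} + Γ^θ_{θ m} Γ^m_{r r} - Γ^θ_{r m} Γ^m_{r θ}
  = (0) - (-1/r^2) + (0) - (1/r^2) = 0
R_{rr} = R^r_{r r r} + R^θ_{r θ r} = (0) + (0) = 0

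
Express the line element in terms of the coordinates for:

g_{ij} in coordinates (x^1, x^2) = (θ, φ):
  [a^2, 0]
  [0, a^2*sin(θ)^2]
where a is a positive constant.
ds^2 = g_{ij} dx^i dx^j; only the non-zero components contribute.
ds^2 = a^2 dθ^2 + a^2*sin(θ)^2 dφ^2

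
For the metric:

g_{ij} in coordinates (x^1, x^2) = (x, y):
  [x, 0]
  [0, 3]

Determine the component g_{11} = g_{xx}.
With x^1 = x, x^2 = y, g_{11} = g_{xx} is the row-1, column-1 entry of the matrix.
g_{11} = x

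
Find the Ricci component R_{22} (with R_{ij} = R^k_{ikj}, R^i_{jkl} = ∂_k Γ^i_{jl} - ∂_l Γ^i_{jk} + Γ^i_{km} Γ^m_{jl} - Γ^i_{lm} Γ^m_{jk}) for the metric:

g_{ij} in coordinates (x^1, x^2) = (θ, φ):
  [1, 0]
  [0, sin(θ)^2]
Non-zero Christoffel symbols (Γ^k_{ij} = Γ^k_{ji}):
Γ^θ_{φ φ} = -sin(2*θ)/2
Γ^φ_{θ φ} = 1/tan(θ)
R^θ_{φ θ φ} = ∂_θ Γ^θ_{φ φ} - ∂_φ Γ^θ_{φ θ} + Γ^θ_{θ m} Γ^m_{φ φ} - Γ^θ_{φ m} Γ^m_{φ θ}
  = (-cos(2*θ)) - (0) + (0) - (-cos(θ)^2) = sin(θ)^2
R^φ_{φ φ φ} = 0 (a repeated index in an antisymmetric pair)
R_{φφ} = R^θ_{φ θ φ} + R^φ_{φ φ φ} = (sin(θ)^2) + (0) = sin(θ)^2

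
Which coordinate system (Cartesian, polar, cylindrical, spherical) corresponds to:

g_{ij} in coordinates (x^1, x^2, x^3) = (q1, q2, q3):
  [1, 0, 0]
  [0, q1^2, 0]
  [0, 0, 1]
The line element ds^2 = dq1^2 + q1^2 dq2^2 + dq3^2 is dr^2 + r^2 dθ^2 + dz^2 with q1 = r, q2 = θ, q3 = z.
cylindrical coordinates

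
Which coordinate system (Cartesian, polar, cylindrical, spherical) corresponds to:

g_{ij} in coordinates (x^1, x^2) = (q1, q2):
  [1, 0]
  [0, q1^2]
The line element ds^2 = dq1^2 + q1^2 dq2^2 is dr^2 + r^2 dθ^2 with q1 = r, q2 = θ.
polar coordinates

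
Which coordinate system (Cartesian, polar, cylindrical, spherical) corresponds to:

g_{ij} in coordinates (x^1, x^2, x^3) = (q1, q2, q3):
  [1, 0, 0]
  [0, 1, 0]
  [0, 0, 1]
All components are constant and the metric is the identity, i.e. orthonormal rectilinear coordinates.
Cartesian (3D) coordinates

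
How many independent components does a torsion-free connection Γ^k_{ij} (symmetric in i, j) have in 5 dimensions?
Γ^k_{ij} has n choices for the upper index and n(n+1)/2 independent symmetric lower index pairs.
Total = 5 × 5×6/2 = 5 × 15 = 75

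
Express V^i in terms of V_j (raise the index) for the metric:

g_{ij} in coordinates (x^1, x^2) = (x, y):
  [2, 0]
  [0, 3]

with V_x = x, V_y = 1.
Inverse metric (diagonal): g^{xx} = 1/2, g^{yy} = 1/3
V^i = g^{ij} V_j:
V^x = (1/2)(x) + (0)(1) = x/2
V^y = (0)(x) + (1/3)(1) = 1/3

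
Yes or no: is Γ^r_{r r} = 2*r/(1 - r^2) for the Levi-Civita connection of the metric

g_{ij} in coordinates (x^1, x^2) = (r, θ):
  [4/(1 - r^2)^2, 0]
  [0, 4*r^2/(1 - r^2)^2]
Γ^r_{r r} = (1/2) g^{rr} (∂_r g_{rr} + ∂_r g_{rr} - ∂_r g_{rr}) = (1/2)((1 - r^2)^2/4)((16*r/(1 - r^2)^3) + (16*r/(1 - r^2)^3) - (16*r/(1 - r^2)^3)) = 2*r/(1 - r^2)
This equals the proposed value 2*r/(1 - r^2).
Yes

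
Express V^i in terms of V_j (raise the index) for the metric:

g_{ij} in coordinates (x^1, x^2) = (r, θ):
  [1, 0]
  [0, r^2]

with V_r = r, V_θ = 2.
Inverse metric (diagonal): g^{rr} = 1, g^{θθ} = 1/r^2
V^i = g^{ij} V_j:
V^r = (1)(r) + (0)(2) = r
V^θ = (0)(r) + (1/r^2)(2) = 2/r^2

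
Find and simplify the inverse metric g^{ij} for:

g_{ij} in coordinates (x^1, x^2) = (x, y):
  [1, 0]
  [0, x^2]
The metric is diagonal, so g^{ij} is diagonal with entries 1/g_{ii}: diag(1, 1/(x^2)).
g^{ij}:
  [1, 0]
  [0, 1/x^2]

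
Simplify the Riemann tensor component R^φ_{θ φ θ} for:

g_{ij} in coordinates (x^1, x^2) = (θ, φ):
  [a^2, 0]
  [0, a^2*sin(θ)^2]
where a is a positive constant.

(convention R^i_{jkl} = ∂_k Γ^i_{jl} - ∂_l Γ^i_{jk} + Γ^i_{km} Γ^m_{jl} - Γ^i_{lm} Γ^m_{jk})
Non-zero Christoffel symbols (Γ^k_{ij} = Γ^k_{ji}):
Γ^θ_{φ φ} = -sin(2*θ)/2
Γ^φ_{θ φ} = 1/tan(θ)
R^φ_{θ φ θ} = ∂_φ Γ^φ_{θ θ} - ∂_θ Γ^φ_{θ φ} + Γ^φ_{φ m} Γ^m_{θ θ} - Γ^φ_{θ m} Γ^m_{θ φ}
  = (0) - (-1/sin(θ)^2) + (0) - (1/tan(θ)^2) = 1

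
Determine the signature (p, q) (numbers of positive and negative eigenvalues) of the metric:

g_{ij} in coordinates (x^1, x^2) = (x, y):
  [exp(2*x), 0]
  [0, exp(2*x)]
The metric is diagonal, so its eigenvalues are the diagonal entries: exp(2*x), exp(2*x) (at a generic point, where coordinate-dependent entries are positive).
2 positive, 0 negative.
(2, 0) - Riemannian (positive definite)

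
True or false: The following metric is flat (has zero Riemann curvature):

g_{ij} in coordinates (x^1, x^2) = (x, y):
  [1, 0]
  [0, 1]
All metric components are constant, so every Christoffel symbol vanishes and R^i_{jkl} = 0.
True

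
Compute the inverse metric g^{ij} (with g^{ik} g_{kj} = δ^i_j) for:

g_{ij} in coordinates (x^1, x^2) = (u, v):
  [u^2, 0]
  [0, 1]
The metric is diagonal, so g^{ij} is diagonal with entries 1/g_{ii}: diag(1/(u^2), 1).
g^{ij}:
  [1/u^2, 0]
  [0, 1]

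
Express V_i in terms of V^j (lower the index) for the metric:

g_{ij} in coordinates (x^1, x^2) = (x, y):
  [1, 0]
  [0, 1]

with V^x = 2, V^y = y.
V_i = g_{ij} V^j:
V_x = (1)(2) + (0)(y) = 2
V_y = (0)(2) + (1)(y) = y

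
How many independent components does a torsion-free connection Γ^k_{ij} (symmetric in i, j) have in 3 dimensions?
Γ^k_{ij} has n choices for the upper index and n(n+1)/2 independent symmetric lower index pairs.
Total = 3 × 3×4/2 = 3 × 6 = 18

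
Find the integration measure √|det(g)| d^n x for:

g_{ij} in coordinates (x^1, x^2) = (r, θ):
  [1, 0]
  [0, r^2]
det(g) = r^2
√|det(g)| = r
Volume element: dV = r dr dθ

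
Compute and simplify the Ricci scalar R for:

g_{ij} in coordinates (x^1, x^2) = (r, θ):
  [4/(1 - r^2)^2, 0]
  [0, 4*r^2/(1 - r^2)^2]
Non-zero Christoffel symbols (Γ^k_{ij} = Γ^k_{ji}):
Γ^r_{r r} = 2*r/(1 - r^2)
Γ^r_{θ θ} = (r^3 + r)/(r^2 - 1)
Γ^θ_{r θ} = (-r^2 - 1)/(r^3 - r)
Ricci tensor (R_{ij} = R^k_{ikj}): R_{rr} = -4/(r^2 - 1)^2, R_{rθ} = 0, R_{θθ} = -4*r^2/(r^2 - 1)^2
Inverse metric: g^{rr} = (1 - r^2)^2/4, g^{θθ} = (1 - r^2)^2/(4*r^2)
R = g^{ij} R_{ij} = ((1 - r^2)^2/4)(-4/(r^2 - 1)^2) + ((1 - r^2)^2/(4*r^2))(-4*r^2/(r^2 - 1)^2) = -2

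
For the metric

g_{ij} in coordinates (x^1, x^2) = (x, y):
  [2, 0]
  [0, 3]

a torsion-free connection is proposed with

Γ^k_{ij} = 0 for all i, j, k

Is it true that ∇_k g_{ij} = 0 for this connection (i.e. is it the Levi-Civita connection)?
Using ∇_k g_{ij} = ∂_k g_{ij} - Γ^m_{ki} g_{mj} - Γ^m_{kj} g_{im}:
e.g. ∇_x g_{yy} = (0) - (0) - (0) = 0
Every component ∇_k g_{ij} vanishes: the connection is metric compatible.
Yes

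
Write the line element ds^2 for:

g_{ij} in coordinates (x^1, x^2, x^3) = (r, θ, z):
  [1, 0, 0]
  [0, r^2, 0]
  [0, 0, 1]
ds^2 = g_{ij} dx^i dx^j; only the non-zero components contribute.
ds^2 = dr^2 + r^2 dθ^2 + dz^2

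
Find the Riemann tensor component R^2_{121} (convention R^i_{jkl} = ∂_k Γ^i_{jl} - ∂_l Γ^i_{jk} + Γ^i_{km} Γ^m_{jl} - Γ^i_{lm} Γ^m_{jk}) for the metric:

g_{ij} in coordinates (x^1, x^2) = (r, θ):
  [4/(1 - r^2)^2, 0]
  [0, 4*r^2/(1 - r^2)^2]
Non-zero Christoffel symbols (Γ^k_{ij} = Γ^k_{ji}):
Γ^r_{r r} = 2*r/(1 - r^2)
Γ^r_{θ θ} = (r^3 + r)/(r^2 - 1)
Γ^θ_{r θ} = (-r^2 - 1)/(r^3 - r)
R^θ_{r θ r} = ∂_θ Γ^θ_{r r} - ∂_r Γ^θ_{r θ} + Γ^θ_{θ m} Γ^m_{r r} - Γ^θ_{r m} Γ^m_{r θ}
  = (0) - ((r^4 + 4*r^2 - 1)/(r^3 - r)^2) + (2*(r^2 + 1)/(r^2 - 1)^2) - ((r^2 + 1)^2/(r^3 - r)^2) = -4/(r^2 - 1)^2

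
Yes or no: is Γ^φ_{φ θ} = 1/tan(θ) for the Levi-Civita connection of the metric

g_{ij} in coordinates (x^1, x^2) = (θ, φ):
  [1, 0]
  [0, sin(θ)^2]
Γ^φ_{φ θ} = (1/2) g^{φφ} (∂_φ g_{φθ} + ∂_θ g_{φφ} - ∂_φ g_{φθ}) = (1/2)(1/sin(θ)^2)((0) + (sin(2*θ)) - (0)) = 1/tan(θ)
This equals the proposed value 1/tan(θ).
Yes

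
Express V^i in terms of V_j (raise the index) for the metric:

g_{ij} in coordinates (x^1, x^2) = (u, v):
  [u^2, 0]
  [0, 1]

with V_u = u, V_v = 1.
Inverse metric (diagonal): g^{uu} = 1/u^2, g^{vv} = 1
V^i = g^{ij} V_j:
V^u = (1/u^2)(u) + (0)(1) = 1/u
V^v = (0)(u) + (1)(1) = 1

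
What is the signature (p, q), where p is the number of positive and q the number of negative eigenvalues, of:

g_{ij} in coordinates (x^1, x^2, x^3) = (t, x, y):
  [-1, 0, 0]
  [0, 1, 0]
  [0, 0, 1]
The metric is diagonal, so its eigenvalues are the diagonal entries: -1, 1, 1 (at a generic point, where coordinate-dependent entries are positive).
2 positive, 1 negative.
(2, 1) - Lorentzian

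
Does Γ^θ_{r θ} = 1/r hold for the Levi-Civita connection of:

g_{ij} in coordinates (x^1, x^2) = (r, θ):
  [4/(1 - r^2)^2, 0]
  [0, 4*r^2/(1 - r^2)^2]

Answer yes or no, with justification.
Γ^θ_{r θ} = (1/2) g^{θθ} (∂_r g_{θθ} + ∂_θ g_{θr} - ∂_θ g_{rθ}) = (1/2)((1 - r^2)^2/(4*r^2))((-8*(r^3 + r)/(r^2 - 1)^3) + (0) - (0)) = (-r^2 - 1)/(r^3 - r)
This differs from the proposed value 1/r.
No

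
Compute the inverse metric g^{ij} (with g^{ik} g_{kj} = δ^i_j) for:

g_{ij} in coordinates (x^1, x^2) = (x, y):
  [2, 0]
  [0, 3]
The metric is diagonal, so g^{ij} is diagonal with entries 1/g_{ii}: diag(1/2, 1/3).
g^{ij}:
  [1/2, 0]
  [0, 1/3]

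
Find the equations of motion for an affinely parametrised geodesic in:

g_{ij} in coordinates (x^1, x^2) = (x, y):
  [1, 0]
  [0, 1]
Geodesic equation: d^2x^k/dλ^2 + Γ^k_{ij} (dx^i/dλ)(dx^j/dλ) = 0.
All Christoffel symbols vanish, so the geodesics are straight lines:
d^2x/dλ^2 = 0
d^2y/dλ^2 = 0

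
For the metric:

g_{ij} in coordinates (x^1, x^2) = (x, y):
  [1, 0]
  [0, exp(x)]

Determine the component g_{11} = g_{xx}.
With x^1 = x, x^2 = y, g_{11} = g_{xx} is the row-1, column-1 entry of the matrix.
g_{11} = 1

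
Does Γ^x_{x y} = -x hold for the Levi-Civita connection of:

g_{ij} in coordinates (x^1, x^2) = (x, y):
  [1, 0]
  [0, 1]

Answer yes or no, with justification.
Γ^x_{x y} = (1/2) g^{xx} (∂_x g_{xy} + ∂_y g_{xx} - ∂_x g_{xy}) = (1/2)(1)((0) + (0) - (0)) = 0
This differs from the proposed value -x.
No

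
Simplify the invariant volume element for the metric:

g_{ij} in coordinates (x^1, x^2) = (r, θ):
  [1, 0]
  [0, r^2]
det(g) = r^2
√|det(g)| = r
Volume element: dV = r dr dθ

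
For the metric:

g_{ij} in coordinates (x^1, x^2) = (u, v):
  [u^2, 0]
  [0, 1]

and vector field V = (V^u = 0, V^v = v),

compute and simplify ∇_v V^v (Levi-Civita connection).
Non-zero Christoffel symbols:
Γ^u_{u u} = 1/u
∇_v V^v = ∂_v V^v + Γ^v_{v j} V^j
  = (1) + (0)(0) + (0)(v)
  = 1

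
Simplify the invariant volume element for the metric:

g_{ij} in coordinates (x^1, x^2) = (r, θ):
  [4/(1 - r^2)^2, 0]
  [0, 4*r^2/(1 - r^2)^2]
det(g) = 16*r^2/(1 - r^2)^4
√|det(g)| = 4*r/(r^2 - 1)^2
Volume element: dV = 4*r/(r^2 - 1)^2 dr dθ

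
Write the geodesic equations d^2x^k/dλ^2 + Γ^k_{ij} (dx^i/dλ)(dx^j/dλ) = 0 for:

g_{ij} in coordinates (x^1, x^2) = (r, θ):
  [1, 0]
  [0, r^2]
Geodesic equation: d^2x^k/dλ^2 + Γ^k_{ij} (dx^i/dλ)(dx^j/dλ) = 0.
Non-zero Christoffel symbols:
Γ^r_{θ θ} = -r
Γ^θ_{r θ} = 1/r
Substituting (the symmetric pair Γ^k_{ij}, Γ^k_{ji} combines into a factor 2):
d^2r/dλ^2 - r (dθ/dλ)^2 = 0
d^2θ/dλ^2 + (2/r) (dr/dλ)(dθ/dλ) = 0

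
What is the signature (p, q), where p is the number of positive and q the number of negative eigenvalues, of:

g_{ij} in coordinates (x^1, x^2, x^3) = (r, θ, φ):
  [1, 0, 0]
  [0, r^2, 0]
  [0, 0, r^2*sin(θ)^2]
The metric is diagonal, so its eigenvalues are the diagonal entries: 1, r^2, r^2*sin(θ)^2 (at a generic point, where coordinate-dependent entries are positive).
3 positive, 0 negative.
(3, 0) - Riemannian (positive definite)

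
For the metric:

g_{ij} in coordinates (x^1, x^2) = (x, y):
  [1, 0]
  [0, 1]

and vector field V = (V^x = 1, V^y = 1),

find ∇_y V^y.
All Christoffel symbols are zero.
∇_y V^y = ∂_y V^y + Γ^y_{y j} V^j
  = (0) + (0)(1) + (0)(1)
  = 0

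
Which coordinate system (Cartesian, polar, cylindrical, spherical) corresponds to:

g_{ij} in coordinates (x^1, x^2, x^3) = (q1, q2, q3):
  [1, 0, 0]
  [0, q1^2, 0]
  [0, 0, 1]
The line element ds^2 = dq1^2 + q1^2 dq2^2 + dq3^2 is dr^2 + r^2 dθ^2 + dz^2 with q1 = r, q2 = θ, q3 = z.
cylindrical coordinates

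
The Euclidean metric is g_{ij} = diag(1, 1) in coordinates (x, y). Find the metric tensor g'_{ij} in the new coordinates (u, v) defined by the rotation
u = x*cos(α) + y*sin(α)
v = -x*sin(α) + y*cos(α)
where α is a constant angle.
Invert the transformation: x = u*cos(α) - v*sin(α), y = u*sin(α) + v*cos(α)
g'_{ij} = (∂x^k/∂x'^i)(∂x^l/∂x'^j) g_{kl}; with g_{kl} = δ_{kl} this is Σ_k (∂x^k/∂x'^i)(∂x^k/∂x'^j).
Jacobian: ∂x/∂u = cos(α), ∂x/∂v = -sin(α), ∂y/∂u = sin(α), ∂y/∂v = cos(α)
g'_{uu} = (cos(α))(cos(α)) + (sin(α))(sin(α)) = 1
g'_{uv} = (cos(α))(-sin(α)) + (sin(α))(cos(α)) = 0
g'_{vv} = (-sin(α))(-sin(α)) + (cos(α))(cos(α)) = 1
g'_{ij} = diag(1, 1)
The Euclidean metric is invariant under rotations.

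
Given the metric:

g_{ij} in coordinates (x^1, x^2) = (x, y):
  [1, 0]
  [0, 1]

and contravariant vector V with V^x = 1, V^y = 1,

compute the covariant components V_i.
V_i = g_{ij} V^j:
V_x = (1)(1) + (0)(1) = 1
V_y = (0)(1) + (1)(1) = 1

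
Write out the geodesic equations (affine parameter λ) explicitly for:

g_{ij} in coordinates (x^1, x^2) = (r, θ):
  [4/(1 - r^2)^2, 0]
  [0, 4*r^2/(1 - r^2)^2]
Geodesic equation: d^2x^k/dλ^2 + Γ^k_{ij} (dx^i/dλ)(dx^j/dλ) = 0.
Non-zero Christoffel symbols:
Γ^r_{r r} = 2*r/(1 - r^2)
Γ^r_{θ θ} = (r^3 + r)/(r^2 - 1)
Γ^θ_{r θ} = (-r^2 - 1)/(r^3 - r)
Substituting (the symmetric pair Γ^k_{ij}, Γ^k_{ji} combines into a factor 2):
d^2r/dλ^2 + (2*r/(1 - r^2)) (dr/dλ)^2 + ((r^3 + r)/(r^2 - 1)) (dθ/dλ)^2 = 0
d^2θ/dλ^2 + ((-2*r^2 - 2)/(r^3 - r)) (dr/dλ)(dθ/dλ) = 0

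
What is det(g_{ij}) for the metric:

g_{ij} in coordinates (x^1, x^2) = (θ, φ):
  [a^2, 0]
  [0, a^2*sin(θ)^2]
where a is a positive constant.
For a 2×2 metric: det(g) = g_{11}·g_{22} - g_{12}·g_{21}
= (a^2)·(a^2*sin(θ)^2) - (0)·(0)
= a^4*sin(θ)^2 - 0
det(g) = a^4*sin(θ)^2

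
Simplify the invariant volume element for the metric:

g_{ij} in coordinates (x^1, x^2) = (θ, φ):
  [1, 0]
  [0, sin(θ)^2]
det(g) = sin(θ)^2
√|det(g)| = sin(θ) (taking 0 < θ < π so that |sin(θ)| = sin(θ))
Volume element: dV = sin(θ) dθ dφ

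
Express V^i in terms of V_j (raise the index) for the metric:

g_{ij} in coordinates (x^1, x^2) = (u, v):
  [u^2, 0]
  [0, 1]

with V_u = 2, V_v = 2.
Inverse metric (diagonal): g^{uu} = 1/u^2, g^{vv} = 1
V^i = g^{ij} V_j:
V^u = (1/u^2)(2) + (0)(2) = 2/u^2
V^v = (0)(2) + (1)(2) = 2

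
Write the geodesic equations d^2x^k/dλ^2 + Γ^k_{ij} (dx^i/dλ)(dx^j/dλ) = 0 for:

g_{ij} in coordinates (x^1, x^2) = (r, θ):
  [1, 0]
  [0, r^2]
Geodesic equation: d^2x^k/dλ^2 + Γ^k_{ij} (dx^i/dλ)(dx^j/dλ) = 0.
Non-zero Christoffel symbols:
Γ^r_{θ θ} = -r
Γ^θ_{r θ} = 1/r
Substituting (the symmetric pair Γ^k_{ij}, Γ^k_{ji} combines into a factor 2):
d^2r/dλ^2 - r (dθ/dλ)^2 = 0
d^2θ/dλ^2 + (2/r) (dr/dλ)(dθ/dλ) = 0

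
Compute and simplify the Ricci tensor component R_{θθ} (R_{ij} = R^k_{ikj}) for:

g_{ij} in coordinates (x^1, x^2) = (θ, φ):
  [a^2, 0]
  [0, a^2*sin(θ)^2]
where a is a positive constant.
Non-zero Christoffel symbols (Γ^k_{ij} = Γ^k_{ji}):
Γ^θ_{φ φ} = -sin(2*θ)/2
Γ^φ_{θ φ} = 1/tan(θ)
R^θ_{θ θ θ} = 0 (a repeated index in an antisymmetric pair)
R^φ_{θ φ θ} = ∂_φ Γ^φ_{θ θ} - ∂_θ Γ^φ_{θ φ} + Γ^φ_{φ m} Γ^m_{θ θ} - Γ^φ_{θ m} Γ^m_{θ φ}
  = (0) - (-1/sin(θ)^2) + (0) - (1/tan(θ)^2) = 1
R_{θθ} = R^θ_{θ θ θ} + R^φ_{θ φ θ} = (0) + (1) = 1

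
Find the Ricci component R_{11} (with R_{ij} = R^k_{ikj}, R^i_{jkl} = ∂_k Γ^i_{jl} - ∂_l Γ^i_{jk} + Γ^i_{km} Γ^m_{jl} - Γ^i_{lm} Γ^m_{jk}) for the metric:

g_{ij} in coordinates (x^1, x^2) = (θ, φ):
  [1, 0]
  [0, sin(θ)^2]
Non-zero Christoffel symbols (Γ^k_{ij} = Γ^k_{ji}):
Γ^θ_{φ φ} = -sin(2*θ)/2
Γ^φ_{θ φ} = 1/tan(θ)
R^θ_{θ θ θ} = 0 (a repeated index in an antisymmetric pair)
R^φ_{θ φ θ} = ∂_φ Γ^φ_{θ θ} - ∂_θ Γ^φ_{θ φ} + Γ^φ_{φ m} Γ^m_{θ θ} - Γ^φ_{θ m} Γ^m_{θ φ}
  = (0) - (-1/sin(θ)^2) + (0) - (1/tan(θ)^2) = 1
R_{θθ} = R^θ_{θ θ θ} + R^φ_{θ φ θ} = (0) + (1) = 1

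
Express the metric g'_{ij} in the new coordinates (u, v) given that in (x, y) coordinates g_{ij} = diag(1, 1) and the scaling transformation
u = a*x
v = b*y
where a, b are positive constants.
Invert the transformation: x = u/a, y = v/b
g'_{ij} = (∂x^k/∂x'^i)(∂x^l/∂x'^j) g_{kl}; with g_{kl} = δ_{kl} this is Σ_k (∂x^k/∂x'^i)(∂x^k/∂x'^j).
Jacobian: ∂x/∂u = 1/a, ∂x/∂v = 0, ∂y/∂u = 0, ∂y/∂v = 1/b
g'_{uu} = (1/a)(1/a) + (0)(0) = 1/a^2
g'_{uv} = (1/a)(0) + (0)(1/b) = 0
g'_{vv} = (0)(0) + (1/b)(1/b) = 1/b^2
g'_{ij} = diag(1/a^2, 1/b^2)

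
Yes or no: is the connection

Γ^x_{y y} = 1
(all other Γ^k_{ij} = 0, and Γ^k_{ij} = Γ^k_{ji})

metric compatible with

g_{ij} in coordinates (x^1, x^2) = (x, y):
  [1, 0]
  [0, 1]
Using ∇_k g_{ij} = ∂_k g_{ij} - Γ^m_{ki} g_{mj} - Γ^m_{kj} g_{im}:
∇_y g_{xy} = (0) - (0) - (1) = -1 ≠ 0
So the connection is not metric compatible (it is not the Levi-Civita connection).
No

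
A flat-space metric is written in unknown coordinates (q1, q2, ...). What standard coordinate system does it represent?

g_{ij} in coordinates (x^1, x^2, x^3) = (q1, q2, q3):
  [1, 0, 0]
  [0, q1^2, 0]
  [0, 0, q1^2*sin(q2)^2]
The line element ds^2 = dq1^2 + q1^2 dq2^2 + q1^2 sin(q2)^2 dq3^2 is dr^2 + r^2 dθ^2 + r^2 sin(θ)^2 dφ^2 with q1 = r, q2 = θ, q3 = φ.
spherical coordinates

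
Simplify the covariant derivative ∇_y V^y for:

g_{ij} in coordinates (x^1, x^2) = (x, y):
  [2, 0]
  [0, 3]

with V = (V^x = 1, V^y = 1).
All Christoffel symbols are zero.
∇_y V^y = ∂_y V^y + Γ^y_{y j} V^j
  = (0) + (0)(1) + (0)(1)
  = 0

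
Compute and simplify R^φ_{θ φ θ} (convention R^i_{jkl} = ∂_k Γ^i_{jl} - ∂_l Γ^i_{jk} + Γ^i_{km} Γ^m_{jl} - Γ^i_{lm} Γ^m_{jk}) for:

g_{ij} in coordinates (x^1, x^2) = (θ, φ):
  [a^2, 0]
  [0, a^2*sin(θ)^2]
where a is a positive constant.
Non-zero Christoffel symbols (Γ^k_{ij} = Γ^k_{ji}):
Γ^θ_{φ φ} = -sin(2*θ)/2
Γ^φ_{θ φ} = 1/tan(θ)
R^φ_{θ φ θ} = ∂_φ Γ^φ_{θ θ} - ∂_θ Γ^φ_{θ φ} + Γ^φ_{φ m} Γ^m_{θ θ} - Γ^φ_{θ m} Γ^m_{θ φ}
  = (0) - (-1/sin(θ)^2) + (0) - (1/tan(θ)^2) = 1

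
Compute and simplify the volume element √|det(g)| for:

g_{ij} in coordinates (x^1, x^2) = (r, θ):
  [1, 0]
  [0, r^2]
det(g) = r^2
√|det(g)| = r
Volume element: dV = r dr dθ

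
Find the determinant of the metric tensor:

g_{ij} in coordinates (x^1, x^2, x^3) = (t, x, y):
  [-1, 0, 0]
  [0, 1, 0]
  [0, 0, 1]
Diagonal metric: det(g) = g_{11}·g_{22}·g_{33}
= (-1)·(1)·(1)
det(g) = -1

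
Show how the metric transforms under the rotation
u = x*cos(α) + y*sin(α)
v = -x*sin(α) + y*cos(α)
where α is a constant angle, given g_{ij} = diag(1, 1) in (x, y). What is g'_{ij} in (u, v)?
Invert the transformation: x = u*cos(α) - v*sin(α), y = u*sin(α) + v*cos(α)
g'_{ij} = (∂x^k/∂x'^i)(∂x^l/∂x'^j) g_{kl}; with g_{kl} = δ_{kl} this is Σ_k (∂x^k/∂x'^i)(∂x^k/∂x'^j).
Jacobian: ∂x/∂u = cos(α), ∂x/∂v = -sin(α), ∂y/∂u = sin(α), ∂y/∂v = cos(α)
g'_{uu} = (cos(α))(cos(α)) + (sin(α))(sin(α)) = 1
g'_{uv} = (cos(α))(-sin(α)) + (sin(α))(cos(α)) = 0
g'_{vv} = (-sin(α))(-sin(α)) + (cos(α))(cos(α)) = 1
g'_{ij} = diag(1, 1)
The Euclidean metric is invariant under rotations.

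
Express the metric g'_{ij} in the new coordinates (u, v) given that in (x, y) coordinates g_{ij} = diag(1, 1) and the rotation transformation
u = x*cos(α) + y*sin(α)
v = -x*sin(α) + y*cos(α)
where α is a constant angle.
Invert the transformation: x = u*cos(α) - v*sin(α), y = u*sin(α) + v*cos(α)
g'_{ij} = (∂x^k/∂x'^i)(∂x^l/∂x'^j) g_{kl}; with g_{kl} = δ_{kl} this is Σ_k (∂x^k/∂x'^i)(∂x^k/∂x'^j).
Jacobian: ∂x/∂u = cos(α), ∂x/∂v = -sin(α), ∂y/∂u = sin(α), ∂y/∂v = cos(α)
g'_{uu} = (cos(α))(cos(α)) + (sin(α))(sin(α)) = 1
g'_{uv} = (cos(α))(-sin(α)) + (sin(α))(cos(α)) = 0
g'_{vv} = (-sin(α))(-sin(α)) + (cos(α))(cos(α)) = 1
g'_{ij} = diag(1, 1)
The Euclidean metric is invariant under rotations.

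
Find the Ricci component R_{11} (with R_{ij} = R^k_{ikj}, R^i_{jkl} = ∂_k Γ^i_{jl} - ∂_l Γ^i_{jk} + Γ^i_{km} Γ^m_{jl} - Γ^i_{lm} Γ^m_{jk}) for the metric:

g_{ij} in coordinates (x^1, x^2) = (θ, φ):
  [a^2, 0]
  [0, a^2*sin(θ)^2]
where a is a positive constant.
Non-zero Christoffel symbols (Γ^k_{ij} = Γ^k_{ji}):
Γ^θ_{φ φ} = -sin(2*θ)/2
Γ^φ_{θ φ} = 1/tan(θ)
R^θ_{θ θ θ} = 0 (a repeated index in an antisymmetric pair)
R^φ_{θ φ θ} = ∂_φ Γ^φ_{θ θ} - ∂_θ Γ^φ_{θ φ} + Γ^φ_{φ m} Γ^m_{θ θ} - Γ^φ_{θ m} Γ^m_{θ φ}
  = (0) - (-1/sin(θ)^2) + (0) - (1/tan(θ)^2) = 1
R_{θθ} = R^θ_{θ θ θ} + R^φ_{θ φ θ} = (0) + (1) = 1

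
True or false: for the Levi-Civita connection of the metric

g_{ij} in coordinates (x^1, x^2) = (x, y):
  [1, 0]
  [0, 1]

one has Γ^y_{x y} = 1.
Γ^y_{x y} = (1/2) g^{yy} (∂_x g_{yy} + ∂_y g_{yx} - ∂_y g_{xy}) = (1/2)(1)((0) + (0) - (0)) = 0
This differs from the proposed value 1.
False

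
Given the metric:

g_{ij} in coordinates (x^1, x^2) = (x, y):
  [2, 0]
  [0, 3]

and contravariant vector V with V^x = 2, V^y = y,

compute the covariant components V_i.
V_i = g_{ij} V^j:
V_x = (2)(2) + (0)(y) = 4
V_y = (0)(2) + (3)(y) = 3*y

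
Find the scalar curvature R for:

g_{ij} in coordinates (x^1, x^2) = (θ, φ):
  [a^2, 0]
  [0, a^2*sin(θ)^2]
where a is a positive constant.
Non-zero Christoffel symbols (Γ^k_{ij} = Γ^k_{ji}):
Γ^θ_{φ φ} = -sin(2*θ)/2
Γ^φ_{θ φ} = 1/tan(θ)
Ricci tensor (R_{ij} = R^k_{ikj}): R_{θθ} = 1, R_{θφ} = 0, R_{φφ} = sin(θ)^2
Inverse metric: g^{θθ} = 1/a^2, g^{φφ} = 1/(a^2*sin(θ)^2)
R = g^{ij} R_{ij} = (1/a^2)(1) + (1/(a^2*sin(θ)^2))(sin(θ)^2) = 2/a^2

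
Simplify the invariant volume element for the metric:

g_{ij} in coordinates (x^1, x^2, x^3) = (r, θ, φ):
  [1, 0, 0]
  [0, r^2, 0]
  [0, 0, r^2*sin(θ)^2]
det(g) = r^4*sin(θ)^2
√|det(g)| = r^2*sin(θ) (taking 0 < θ < π so that |sin(θ)| = sin(θ))
Volume element: dV = r^2*sin(θ) dr dθ dφ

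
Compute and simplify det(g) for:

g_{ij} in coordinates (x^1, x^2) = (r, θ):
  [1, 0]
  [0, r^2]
For a 2×2 metric: det(g) = g_{11}·g_{22} - g_{12}·g_{21}
= (1)·(r^2) - (0)·(0)
= r^2 - 0
det(g) = r^2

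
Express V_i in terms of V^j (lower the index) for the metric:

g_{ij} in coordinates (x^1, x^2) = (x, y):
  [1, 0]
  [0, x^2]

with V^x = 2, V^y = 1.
V_i = g_{ij} V^j:
V_x = (1)(2) + (0)(1) = 2
V_y = (0)(2) + (x^2)(1) = x^2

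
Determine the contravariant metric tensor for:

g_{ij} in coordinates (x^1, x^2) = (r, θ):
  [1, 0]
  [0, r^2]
The metric is diagonal, so g^{ij} is diagonal with entries 1/g_{ii}: diag(1, 1/(r^2)).
g^{ij}:
  [1, 0]
  [0, 1/r^2]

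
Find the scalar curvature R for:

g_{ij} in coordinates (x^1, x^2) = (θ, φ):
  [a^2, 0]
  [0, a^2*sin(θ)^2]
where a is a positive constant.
Non-zero Christoffel symbols (Γ^k_{ij} = Γ^k_{ji}):
Γ^θ_{φ φ} = -sin(2*θ)/2
Γ^φ_{θ φ} = 1/tan(θ)
Ricci tensor (R_{ij} = R^k_{ikj}): R_{θθ} = 1, R_{θφ} = 0, R_{φφ} = sin(θ)^2
Inverse metric: g^{θθ} = 1/a^2, g^{φφ} = 1/(a^2*sin(θ)^2)
R = g^{ij} R_{ij} = (1/a^2)(1) + (1/(a^2*sin(θ)^2))(sin(θ)^2) = 2/a^2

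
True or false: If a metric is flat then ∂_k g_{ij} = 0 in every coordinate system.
Flatness means R^i_{jkl} = 0; the components can still vary, e.g. the flat plane in polar coordinates has g_{θθ} = r^2.
False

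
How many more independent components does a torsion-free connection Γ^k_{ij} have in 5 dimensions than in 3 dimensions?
Independent components in n dimensions: n × n(n+1)/2 = n^2(n+1)/2.
5D: 5 × 15 = 75
3D: 3 × 6 = 18
Difference = 75 - 18 = 57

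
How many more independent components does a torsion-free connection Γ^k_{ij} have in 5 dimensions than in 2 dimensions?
Independent components in n dimensions: n × n(n+1)/2 = n^2(n+1)/2.
5D: 5 × 15 = 75
2D: 2 × 3 = 6
Difference = 75 - 6 = 69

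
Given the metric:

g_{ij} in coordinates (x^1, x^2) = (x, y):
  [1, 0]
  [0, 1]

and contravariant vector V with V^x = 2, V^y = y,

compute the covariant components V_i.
V_i = g_{ij} V^j:
V_x = (1)(2) + (0)(y) = 2
V_y = (0)(2) + (1)(y) = y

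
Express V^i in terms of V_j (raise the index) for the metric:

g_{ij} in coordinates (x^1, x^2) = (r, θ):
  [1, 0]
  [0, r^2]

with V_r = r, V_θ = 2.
Inverse metric (diagonal): g^{rr} = 1, g^{θθ} = 1/r^2
V^i = g^{ij} V_j:
V^r = (1)(r) + (0)(2) = r
V^θ = (0)(r) + (1/r^2)(2) = 2/r^2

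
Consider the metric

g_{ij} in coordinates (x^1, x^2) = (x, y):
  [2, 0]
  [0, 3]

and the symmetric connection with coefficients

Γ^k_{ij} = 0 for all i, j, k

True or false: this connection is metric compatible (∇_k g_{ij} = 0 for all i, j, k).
Using ∇_k g_{ij} = ∂_k g_{ij} - Γ^m_{ki} g_{mj} - Γ^m_{kj} g_{im}:
e.g. ∇_x g_{yy} = (0) - (0) - (0) = 0
Every component ∇_k g_{ij} vanishes: the connection is metric compatible.
True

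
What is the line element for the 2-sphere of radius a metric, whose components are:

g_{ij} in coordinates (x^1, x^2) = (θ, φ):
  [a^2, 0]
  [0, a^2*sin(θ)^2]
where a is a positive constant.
ds^2 = g_{ij} dx^i dx^j; only the non-zero components contribute.
ds^2 = a^2 dθ^2 + a^2*sin(θ)^2 dφ^2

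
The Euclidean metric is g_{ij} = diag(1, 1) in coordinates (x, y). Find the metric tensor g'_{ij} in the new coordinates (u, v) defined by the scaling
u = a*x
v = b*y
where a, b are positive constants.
Invert the transformation: x = u/a, y = v/b
g'_{ij} = (∂x^k/∂x'^i)(∂x^l/∂x'^j) g_{kl}; with g_{kl} = δ_{kl} this is Σ_k (∂x^k/∂x'^i)(∂x^k/∂x'^j).
Jacobian: ∂x/∂u = 1/a, ∂x/∂v = 0, ∂y/∂u = 0, ∂y/∂v = 1/b
g'_{uu} = (1/a)(1/a) + (0)(0) = 1/a^2
g'_{uv} = (1/a)(0) + (0)(1/b) = 0
g'_{vv} = (0)(0) + (1/b)(1/b) = 1/b^2
g'_{ij} = diag(1/a^2, 1/b^2)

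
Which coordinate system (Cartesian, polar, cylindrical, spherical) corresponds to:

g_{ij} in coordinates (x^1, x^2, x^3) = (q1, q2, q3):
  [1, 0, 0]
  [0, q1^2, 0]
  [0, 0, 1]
The line element ds^2 = dq1^2 + q1^2 dq2^2 + dq3^2 is dr^2 + r^2 dθ^2 + dz^2 with q1 = r, q2 = θ, q3 = z.
cylindrical coordinates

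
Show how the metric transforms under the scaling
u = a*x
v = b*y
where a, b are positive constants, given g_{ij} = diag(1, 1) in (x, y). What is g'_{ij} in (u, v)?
Invert the transformation: x = u/a, y = v/b
g'_{ij} = (∂x^k/∂x'^i)(∂x^l/∂x'^j) g_{kl}; with g_{kl} = δ_{kl} this is Σ_k (∂x^k/∂x'^i)(∂x^k/∂x'^j).
Jacobian: ∂x/∂u = 1/a, ∂x/∂v = 0, ∂y/∂u = 0, ∂y/∂v = 1/b
g'_{uu} = (1/a)(1/a) + (0)(0) = 1/a^2
g'_{uv} = (1/a)(0) + (0)(1/b) = 0
g'_{vv} = (0)(0) + (1/b)(1/b) = 1/b^2
g'_{ij} = diag(1/a^2, 1/b^2)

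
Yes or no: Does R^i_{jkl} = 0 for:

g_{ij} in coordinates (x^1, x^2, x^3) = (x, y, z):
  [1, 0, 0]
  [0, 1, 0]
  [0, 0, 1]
All metric components are constant, so every Christoffel symbol vanishes and R^i_{jkl} = 0.
Yes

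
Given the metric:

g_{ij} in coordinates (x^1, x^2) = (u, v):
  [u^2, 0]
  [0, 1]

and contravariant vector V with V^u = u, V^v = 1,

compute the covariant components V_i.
V_i = g_{ij} V^j:
V_u = (u^2)(u) + (0)(1) = u^3
V_v = (0)(u) + (1)(1) = 1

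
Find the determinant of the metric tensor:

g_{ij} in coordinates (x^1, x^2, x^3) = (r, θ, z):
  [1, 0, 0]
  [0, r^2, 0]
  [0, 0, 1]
Diagonal metric: det(g) = g_{11}·g_{22}·g_{33}
= (1)·(r^2)·(1)
det(g) = r^2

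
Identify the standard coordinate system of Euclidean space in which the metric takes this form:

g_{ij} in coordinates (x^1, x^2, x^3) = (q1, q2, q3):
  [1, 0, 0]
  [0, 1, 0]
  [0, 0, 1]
All components are constant and the metric is the identity, i.e. orthonormal rectilinear coordinates.
Cartesian (3D) coordinates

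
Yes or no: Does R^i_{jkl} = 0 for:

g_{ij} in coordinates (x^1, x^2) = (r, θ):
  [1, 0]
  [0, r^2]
Non-zero Christoffel symbols:
Γ^r_{θ θ} = -r
Γ^θ_{r θ} = 1/r
Ricci tensor: R_{rr} = 0, R_{rθ} = 0, R_{θθ} = 0
All R_{ij} vanish; in 2 dimensions the Riemann tensor is fully determined by the Ricci tensor, so R^i_{jkl} = 0: the metric is flat (curvilinear coordinates on flat space).
Yes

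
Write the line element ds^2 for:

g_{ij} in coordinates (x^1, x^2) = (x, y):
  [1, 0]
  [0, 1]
ds^2 = g_{ij} dx^i dx^j; only the non-zero components contribute.
ds^2 = dx^2 + dy^2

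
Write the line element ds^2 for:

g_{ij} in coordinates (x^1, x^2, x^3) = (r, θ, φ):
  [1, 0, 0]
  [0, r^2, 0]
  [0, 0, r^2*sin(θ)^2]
ds^2 = g_{ij} dx^i dx^j; only the non-zero components contribute.
ds^2 = dr^2 + r^2 dθ^2 + r^2*sin(θ)^2 dφ^2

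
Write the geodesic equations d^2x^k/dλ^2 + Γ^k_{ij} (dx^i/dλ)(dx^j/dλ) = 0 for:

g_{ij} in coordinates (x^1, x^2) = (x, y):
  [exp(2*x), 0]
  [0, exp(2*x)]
Geodesic equation: d^2x^k/dλ^2 + Γ^k_{ij} (dx^i/dλ)(dx^j/dλ) = 0.
Non-zero Christoffel symbols:
Γ^x_{x x} = 1
Γ^x_{y y} = -1
Γ^y_{x y} = 1
Substituting (the symmetric pair Γ^k_{ij}, Γ^k_{ji} combines into a factor 2):
d^2x/dλ^2 + (dx/dλ)^2 - (dy/dλ)^2 = 0
d^2y/dλ^2 + 2 (dx/dλ)(dy/dλ) = 0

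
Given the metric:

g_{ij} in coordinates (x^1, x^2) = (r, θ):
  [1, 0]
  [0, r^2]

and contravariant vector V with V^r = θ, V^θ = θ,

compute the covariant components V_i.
V_i = g_{ij} V^j:
V_r = (1)(θ) + (0)(θ) = θ
V_θ = (0)(θ) + (r^2)(θ) = r^2*θ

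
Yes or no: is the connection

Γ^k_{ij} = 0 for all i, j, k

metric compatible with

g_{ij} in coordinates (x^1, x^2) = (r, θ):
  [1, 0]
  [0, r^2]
Using ∇_k g_{ij} = ∂_k g_{ij} - Γ^m_{ki} g_{mj} - Γ^m_{kj} g_{im}:
∇_r g_{θθ} = (2*r) - (0) - (0) = 2*r ≠ 0
So the connection is not metric compatible (it is not the Levi-Civita connection).
No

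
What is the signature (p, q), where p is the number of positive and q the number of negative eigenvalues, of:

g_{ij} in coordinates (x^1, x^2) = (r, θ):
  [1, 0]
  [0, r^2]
The metric is diagonal, so its eigenvalues are the diagonal entries: 1, r^2 (at a generic point, where coordinate-dependent entries are positive).
2 positive, 0 negative.
(2, 0) - Riemannian (positive definite)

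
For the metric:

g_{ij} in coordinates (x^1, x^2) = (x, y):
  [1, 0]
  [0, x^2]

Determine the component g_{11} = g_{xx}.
With x^1 = x, x^2 = y, g_{11} = g_{xx} is the row-1, column-1 entry of the matrix.
g_{11} = 1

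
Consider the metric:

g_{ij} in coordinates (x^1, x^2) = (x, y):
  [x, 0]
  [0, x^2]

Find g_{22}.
With x^1 = x, x^2 = y, g_{22} = g_{yy} is the row-2, column-2 entry of the matrix.
g_{22} = x^2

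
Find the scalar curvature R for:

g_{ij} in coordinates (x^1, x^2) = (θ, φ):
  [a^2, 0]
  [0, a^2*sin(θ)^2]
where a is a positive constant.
Non-zero Christoffel symbols (Γ^k_{ij} = Γ^k_{ji}):
Γ^θ_{φ φ} = -sin(2*θ)/2
Γ^φ_{θ φ} = 1/tan(θ)
Ricci tensor (R_{ij} = R^k_{ikj}): R_{θθ} = 1, R_{θφ} = 0, R_{φφ} = sin(θ)^2
Inverse metric: g^{θθ} = 1/a^2, g^{φφ} = 1/(a^2*sin(θ)^2)
R = g^{ij} R_{ij} = (1/a^2)(1) + (1/(a^2*sin(θ)^2))(sin(θ)^2) = 2/a^2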